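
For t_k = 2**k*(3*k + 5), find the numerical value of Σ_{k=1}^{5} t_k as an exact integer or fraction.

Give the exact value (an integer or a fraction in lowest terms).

Step 1: r(k) = 2*(3*k + 8)/(3*k + 5).
Normal form (A,B,C) = (2, 1, k + 5/3).
Set up (2)·f(k+1) − (1)·f(k) − (k + 5/3) = 0.
Degrees (0,0,1) ⇒ d ≤ 1.
Match coefficients ⇒ f(k) = (3*k - 1)/3.
Certificate R = B(k−1)f/C = (3*k - 1)/(3*k + 5) gives s_k = 2**k*(3*k - 1).
Verify: 2**k*(3*k + 5) matches t_k.
Evaluate s at k=6 and k=1: 1088 and 4; difference 1084.

Σ = 1084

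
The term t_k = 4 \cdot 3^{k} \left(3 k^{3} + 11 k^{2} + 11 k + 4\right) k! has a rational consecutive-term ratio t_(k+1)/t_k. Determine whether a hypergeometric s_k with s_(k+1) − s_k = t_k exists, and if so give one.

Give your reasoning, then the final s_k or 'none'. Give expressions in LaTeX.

s_k = 4 \cdot 3^{k} \left(k^{2} + k - 1\right) k!

Ratio r(k) = 3*(3*k**4 + 23*k**3 + 62*k**2 + 71*k + 29)/(3*k**3 + 11*k**2 + 11*k + 4).
Normal form (A,B,C) = (3*k + 3, 1, k**3 + 11*k**2/3 + 11*k/3 + 4/3).
Key eq: (3*k + 3)·f(k+1) = (1)·f(k) + (k**3 + 11*k**2/3 + 11*k/3 + 4/3).
From deg A=1, deg B=0, deg C=3: d=2.
A polynomial solution: f(k) = (k**2 + k - 1)/3.
So s_k = (B(k−1)f/C)·t_k = ((k**2 + k - 1)/(3*k**3 + 11*k**2 + 11*k + 4))·t_k = 4*3**k*(k**2 + k - 1)*factorial(k).
s_(k+1) − s_k = 4*3**k*(3*k**3 + 11*k**2 + 11*k + 4)*factorial(k) = t_k.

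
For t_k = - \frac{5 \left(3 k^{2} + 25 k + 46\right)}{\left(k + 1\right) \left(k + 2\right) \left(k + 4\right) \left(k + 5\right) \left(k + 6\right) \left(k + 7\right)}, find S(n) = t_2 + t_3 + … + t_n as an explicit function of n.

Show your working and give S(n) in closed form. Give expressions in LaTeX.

S(n) = \frac{5 \left(- n^{3} - 14 n^{2} - 59 n + 74\right)}{144 \left(n^{3} + 14 n^{2} + 59 n + 70\right)}

Ratio r(k) = (k + 1)*(k + 4)*(25*k + 3*(k + 1)**2 + 71)/((k + 3)*(k + 8)*(3*k**2 + 25*k + 46)).
Take A(k)=k + 1, B(k)=k + 8, C(k)=k**3 + 34*k**2/3 + 121*k/3 + 46.
f must satisfy (k + 1)·f(k+1) − (k + 7)·f(k) = k**3 + 34*k**2/3 + 121*k/3 + 46.
d = 6 from the (1,1,3) case.
Coefficient equations give f(k) = k*(k + 2)*(k + 3)*(k + 5)*(k**2 + 11*k + 34)/72.
Get s_k = R·t_k = 5*k*(-k**2 - 11*k - 34)/(24*(k**3 + 11*k**2 + 34*k + 24)) with R(k) = B(k−1)f(k)/C(k) = k*(k + 2)*(k + 5)*(k + 7)*(k**2 + 11*k + 34)/(24*(3*k**2 + 25*k + 46)).
Δs = 5*(-3*k**2 - 25*k - 46)/(k**6 + 25*k**5 + 247*k**4 + 1219*k**3 + 3112*k**2 + 3796*k + 1680), as required.
Evaluate: s_(n+1) = 5*(-n**3 - 14*n**2 - 59*n - 46)/(24*(n**3 + 14*n**2 + 59*n + 70)); subtract s_(2) = -25/144 ⇒ S(n) = 5*(-n**3 - 14*n**2 - 59*n + 74)/(144*(n**3 + 14*n**2 + 59*n + 70)).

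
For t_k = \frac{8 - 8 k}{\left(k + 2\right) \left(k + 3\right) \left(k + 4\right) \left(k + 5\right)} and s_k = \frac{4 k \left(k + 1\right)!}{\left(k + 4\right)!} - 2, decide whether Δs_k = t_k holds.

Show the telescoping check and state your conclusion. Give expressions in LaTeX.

s_(k+1) = -(2*k**3 + 24*k**2 + 90*k + 116)/((k + 3)*(k + 4)*(k + 5))
s_(k+1) − s_k = (8 - 8*k)/((k + 2)*(k + 3)*(k + 4)*(k + 5))
(s_(k+1) − s_k) − t_k = 0

valid; difference matches t_k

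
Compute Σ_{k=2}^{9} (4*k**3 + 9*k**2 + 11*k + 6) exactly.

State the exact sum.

Σ = 11184

t_(k+1)/t_k = (4*k**3 + 21*k**2 + 41*k + 30)/(4*k**3 + 9*k**2 + 11*k + 6).
So A=1 and B=1, with C=k**3 + 9*k**2/4 + 11*k/4 + 3/2.
Key eq: (1)·f(k+1) = (1)·f(k) + (k**3 + 9*k**2/4 + 11*k/4 + 3/2).
d = 4 from the (0,0,3) case.
Coefficient equations give f(k) = k*(k + 1)*(k**2 + 2)/4.
R(k) = B(k−1)·f(k)/C(k) = k*(k**2 + 2)/(4*k**2 + 5*k + 6); s_k = R·t_k = k*(k**3 + k**2 + 2*k + 2).
Verify: 4*k**3 + 9*k**2 + 11*k + 6 matches t_k.
Σ_(k=2)^(9) t_k = s_(10) − s_(2) = 11220 − (36) = 11184.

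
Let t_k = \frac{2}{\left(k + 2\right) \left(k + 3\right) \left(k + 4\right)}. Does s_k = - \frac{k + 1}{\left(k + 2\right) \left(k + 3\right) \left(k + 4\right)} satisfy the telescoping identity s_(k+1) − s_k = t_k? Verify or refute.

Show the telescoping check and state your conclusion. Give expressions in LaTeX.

Invalid: residual - \frac{9}{k^{4} + 14 k^{3} + 71 k^{2} + 154 k + 120} ≠ 0.

s_(k+1) = (-k - 2)/((k + 3)*(k + 4)*(k + 5))
s_(k+1) − s_k = (2*k + 1)/(k**4 + 14*k**3 + 71*k**2 + 154*k + 120)
(s_(k+1) − s_k) − t_k = -9/(k**4 + 14*k**3 + 71*k**2 + 154*k + 120)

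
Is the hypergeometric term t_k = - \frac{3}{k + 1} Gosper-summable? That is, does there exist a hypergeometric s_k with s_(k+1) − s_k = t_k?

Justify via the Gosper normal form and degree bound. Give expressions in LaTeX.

No; the coefficient equations for f are inconsistent.

Compute t_(k+1)/t_k: get (k + 1)/(k + 2).
Normal form (A,B,C) = (k + 1, k + 2, 1).
Set up (k + 1)·f(k+1) − (k + 1)·f(k) − (1) = 0.
deg f ≤ 0 (via 1,1,0).
Put f(k) = c0: A·f(k+1) − B(k−1)·f(k) − C = -1; need -1 = 0 — inconsistent ⇒ no f, not summable.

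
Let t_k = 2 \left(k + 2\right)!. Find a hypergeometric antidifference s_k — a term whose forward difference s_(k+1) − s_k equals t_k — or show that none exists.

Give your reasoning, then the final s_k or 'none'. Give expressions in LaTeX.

r(k) = k + 3 after simplifying.
Gosper form: A/B · C(k+1)/C(k) with A=k + 3, B=1, C=1.
Set up (k + 3)·f(k+1) − (1)·f(k) − (1) = 0.
Bound: deg f ≤ -1.
Bound -1 < 0, so the key equation has no polynomial solution.

none — t_k is not Gosper-summable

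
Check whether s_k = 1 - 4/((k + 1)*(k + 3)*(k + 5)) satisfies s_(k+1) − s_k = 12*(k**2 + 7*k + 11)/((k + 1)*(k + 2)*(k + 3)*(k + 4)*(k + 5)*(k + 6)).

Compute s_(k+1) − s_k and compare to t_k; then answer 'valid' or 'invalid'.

s_(k+1) = 1 - 4/((k + 2)*(k + 4)*(k + 6))
s_(k+1) − s_k = 12*(k**2 + 7*k + 11)/(k**6 + 21*k**5 + 175*k**4 + 735*k**3 + 1624*k**2 + 1764*k + 720)
(s_(k+1) − s_k) − t_k = 0

valid (s_(k+1) − s_k reduces to t_k)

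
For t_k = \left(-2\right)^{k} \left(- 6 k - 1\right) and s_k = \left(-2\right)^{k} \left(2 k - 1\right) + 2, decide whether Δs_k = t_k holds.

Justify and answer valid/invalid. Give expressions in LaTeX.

s_(k+1) = -2*(-2)**k*(2*k + 1) + 2
s_(k+1) − s_k = (-2)**k*(-6*k - 1)
(s_(k+1) − s_k) − t_k = 0

valid; difference matches t_k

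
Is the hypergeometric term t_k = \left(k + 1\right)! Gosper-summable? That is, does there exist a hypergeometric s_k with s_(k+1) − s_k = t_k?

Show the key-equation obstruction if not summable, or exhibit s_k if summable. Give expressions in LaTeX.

No — t_k has no hypergeometric antidifference.

The ratio is k + 2.
A = k + 2, B = 1, C = 1.
Key eq: (k + 2)·f(k+1) = (1)·f(k) + (1).
deg f ≤ -1 (via 1,0,0).
Negative degree bound (-1): no f exists, t_k not Gosper-summable.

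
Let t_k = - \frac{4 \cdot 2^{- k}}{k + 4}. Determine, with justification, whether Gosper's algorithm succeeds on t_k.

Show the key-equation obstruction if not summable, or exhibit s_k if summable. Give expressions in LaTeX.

No; the degree bound rules out any f.

The ratio is (k + 4)/(2*(k + 5)).
Normal form (A,B,C) = (k/2 + 2, k + 5, 1).
Need (k/2 + 2)·f(k+1) − (k + 4)·f(k) = 1.
d = -1 from the (1,1,0) case.
deg f ≤ -1 is impossible — no certificate.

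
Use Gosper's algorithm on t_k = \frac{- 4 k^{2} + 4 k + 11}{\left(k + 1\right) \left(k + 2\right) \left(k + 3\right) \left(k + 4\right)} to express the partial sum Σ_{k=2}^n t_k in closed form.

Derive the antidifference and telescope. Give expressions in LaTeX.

r(k) = (k + 1)*(4*k - 4*(k + 1)**2 + 15)/((k + 5)*(-4*k**2 + 4*k + 11)) after simplifying.
Gosper form: A/B · C(k+1)/C(k) with A=k + 1, B=k + 5, C=k**2 - k - 11/4.
Set up (k + 1)·f(k+1) − (k + 4)·f(k) − (k**2 - k - 11/4) = 0.
Degrees (1,1,2) ⇒ d ≤ 3.
Solve for f: f(k) = -k*(k**2 + 30*k + 35)/24 (degree 3 ≤ 3).
R(k) = B(k−1)·f(k)/C(k) = -k*(k + 4)*(k**2 + 30*k + 35)/(6*(4*k**2 - 4*k - 11)); s_k = R·t_k = k*(k**2 + 30*k + 35)/(6*(k + 1)*(k + 2)*(k + 3)).
s_(k+1) − s_k = (-4*k**2 + 4*k + 11)/(k**4 + 10*k**3 + 35*k**2 + 50*k + 24) = t_k.
Evaluate: s_(n+1) = (n**3 + 33*n**2 + 98*n + 66)/(6*(n**3 + 9*n**2 + 26*n + 24)); subtract s_(2) = 11/20 ⇒ S(n) = (-23*n**3 + 33*n**2 + 122*n - 132)/(60*(n**3 + 9*n**2 + 26*n + 24)).

S(n) = \frac{- 23 n^{3} + 33 n^{2} + 122 n - 132}{60 \left(n^{3} + 9 n^{2} + 26 n + 24\right)}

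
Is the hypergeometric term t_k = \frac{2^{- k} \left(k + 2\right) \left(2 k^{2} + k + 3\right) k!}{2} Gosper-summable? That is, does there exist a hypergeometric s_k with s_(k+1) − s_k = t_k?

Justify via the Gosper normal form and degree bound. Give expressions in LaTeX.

Yes. s_k = 2^{- k} \left(2 k^{2} + 3 k - 1\right) k!.

r(k) = (k + 1)*(k + 3)*(k + 2*(k + 1)**2 + 4)/(2*(k + 2)*(2*k**2 + k + 3)) after simplifying.
Factor: A=k/2 + 1/2; B=1; C=k**3 + 5*k**2/2 + 5*k/2 + 3.
Set up (k/2 + 1/2)·f(k+1) − (1)·f(k) − (k**3 + 5*k**2/2 + 5*k/2 + 3) = 0.
Bound: deg f ≤ 2.
Solving with deg f ≤ 2: f(k) = 2*k**2 + 3*k - 1.
Then R = B(k−1)f/C = 2*(2*k**2 + 3*k - 1)/((k + 2)*(2*k**2 + k + 3)), so s_k = R(k)·t_k = (2*k**2 + 3*k - 1)*factorial(k)/2**k.
Check: Δs_k = (k + 2)*(2*k**2 + k + 3)*factorial(k)/(2*2**k). ✓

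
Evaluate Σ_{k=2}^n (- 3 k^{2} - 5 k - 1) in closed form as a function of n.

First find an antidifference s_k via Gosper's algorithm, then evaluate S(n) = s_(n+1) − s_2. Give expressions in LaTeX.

S(n) = - n^{3} - 4 n^{2} - 4 n + 9

Compute t_(k+1)/t_k: get (3*k**2 + 11*k + 9)/(3*k**2 + 5*k + 1).
Gosper form: A/B · C(k+1)/C(k) with A=1, B=1, C=k**2 + 5*k/3 + 1/3.
Solve (1)·f(k+1) − (1)·f(k) = k**2 + 5*k/3 + 1/3.
deg f ≤ 3 (via 0,0,2).
A polynomial solution: f(k) = k*(k**2 + k - 1)/3.
So s_k = (B(k−1)f/C)·t_k = (k*(k**2 + k - 1)/(3*k**2 + 5*k + 1))·t_k = k*(-k**2 - k + 1).
s_(k+1) − s_k = -3*k**2 - 5*k - 1 = t_k.
Evaluate: s_(n+1) = -n**3 - 4*n**2 - 4*n - 1; subtract s_(2) = -10 ⇒ S(n) = -n**3 - 4*n**2 - 4*n + 9.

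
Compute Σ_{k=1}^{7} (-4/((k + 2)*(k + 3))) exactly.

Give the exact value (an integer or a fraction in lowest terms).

Σ = -14/15

t_(k+1)/t_k = (k + 2)/(k + 4).
So A=k + 2 and B=k + 4, with C=1.
Solve (k + 2)·f(k+1) − (k + 3)·f(k) = 1.
Bound: deg f ≤ 1.
A polynomial solution: f(k) = k/2.
Get s_k = R·t_k = -2*k/(k + 2) with R(k) = B(k−1)f(k)/C(k) = k*(k + 3)/2.
Δs = -4/(k**2 + 5*k + 6), as required.
Telescoping: Σ = s_(8) − s_(1) = -8/5 − (-2/3) = -14/15.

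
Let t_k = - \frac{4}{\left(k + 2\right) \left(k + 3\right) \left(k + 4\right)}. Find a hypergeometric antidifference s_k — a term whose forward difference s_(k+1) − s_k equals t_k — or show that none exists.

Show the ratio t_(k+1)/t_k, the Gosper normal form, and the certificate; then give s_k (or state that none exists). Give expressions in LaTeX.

s_k = \frac{k \left(- k - 5\right)}{3 \left(k + 2\right) \left(k + 3\right)}

Ratio r(k) = (k + 2)/(k + 5).
So A=k + 2 and B=k + 5, with C=1.
Set up (k + 2)·f(k+1) − (k + 4)·f(k) − (1) = 0.
d = 2 from the (1,1,0) case.
Match coefficients ⇒ f(k) = k*(k + 5)/12.
R(k) = B(k−1)·f(k)/C(k) = k*(k + 4)*(k + 5)/12; s_k = R·t_k = k*(-k - 5)/(3*(k + 2)*(k + 3)).
Check: Δs_k = -4/(k**3 + 9*k**2 + 26*k + 24). ✓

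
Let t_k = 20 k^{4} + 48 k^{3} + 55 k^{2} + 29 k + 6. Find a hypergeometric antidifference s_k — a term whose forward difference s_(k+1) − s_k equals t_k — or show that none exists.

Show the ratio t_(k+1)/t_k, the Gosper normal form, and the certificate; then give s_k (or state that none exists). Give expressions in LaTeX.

s_k = k^{2} \left(4 k^{3} + 2 k^{2} + k - 1\right)

Ratio r(k) = (20*k**4 + 128*k**3 + 319*k**2 + 363*k + 158)/(20*k**4 + 48*k**3 + 55*k**2 + 29*k + 6).
Take A(k)=1, B(k)=1, C(k)=k**4 + 12*k**3/5 + 11*k**2/4 + 29*k/20 + 3/10.
f must satisfy (1)·f(k+1) − (1)·f(k) = k**4 + 12*k**3/5 + 11*k**2/4 + 29*k/20 + 3/10.
d = 5 from the (0,0,4) case.
Solving with deg f ≤ 5: f(k) = k**2*(4*k**3 + 2*k**2 + k - 1)/20.
R(k) = B(k−1)·f(k)/C(k) = k**2*(4*k**3 + 2*k**2 + k - 1)/(20*k**4 + 48*k**3 + 55*k**2 + 29*k + 6); s_k = R·t_k = k**2*(4*k**3 + 2*k**2 + k - 1).
Verify: 20*k**4 + 48*k**3 + 55*k**2 + 29*k + 6 matches t_k.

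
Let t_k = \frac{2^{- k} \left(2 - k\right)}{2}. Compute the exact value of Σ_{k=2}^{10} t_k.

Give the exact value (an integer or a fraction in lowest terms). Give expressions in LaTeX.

Σ = -251/1024

t_(k+1)/t_k = (k - 1)/(2*(k - 2)).
A = 1/2, B = 1, C = k - 2.
Solve (1/2)·f(k+1) − (1)·f(k) = k - 2.
deg f ≤ 1 (via 0,0,1).
Solve for f: f(k) = -2*(k - 1) (degree 1 ≤ 1).
Certificate R = B(k−1)f/C = -2*(k - 1)/(k - 2) gives s_k = (k - 1)/2**k.
Check: Δs_k = (2 - k)/(2*2**k). ✓
Σ_(k=2)^(10) t_k = s_(11) − s_(2) = 5/1024 − (1/4) = -251/1024.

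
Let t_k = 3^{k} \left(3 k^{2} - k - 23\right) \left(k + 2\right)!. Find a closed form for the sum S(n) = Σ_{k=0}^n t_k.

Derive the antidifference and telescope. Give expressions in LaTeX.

S(n) = 3 \cdot 3^{n} n \left(n + 3\right)! - 9 \cdot 3^{n} \left(n + 3\right)! + 8

Compute t_(k+1)/t_k: get 3*(k + 3)*(k - 3*(k + 1)**2 + 24)/(-3*k**2 + k + 23).
Normal form (A,B,C) = (3*k + 9, 1, k**2 - k/3 - 23/3).
Need (3*k + 9)·f(k+1) − (1)·f(k) = k**2 - k/3 - 23/3.
Bound: deg f ≤ 1.
Solving with deg f ≤ 1: f(k) = (k - 4)/3.
Get s_k = R·t_k = 3**k*(k - 4)*factorial(k + 2) with R(k) = B(k−1)f(k)/C(k) = (k - 4)/(3*k**2 - k - 23).
Check: Δs_k = 3**k*(3*k**2 - k - 23)*factorial(k + 2). ✓
Σ_(k=0)^n t_k = s_(n+1) − s_(0) = (3**(n + 1)*(n - 3)*factorial(n + 3)) − (-8), i.e. 3*3**n*n*factorial(n + 3) - 9*3**n*factorial(n + 3) + 8.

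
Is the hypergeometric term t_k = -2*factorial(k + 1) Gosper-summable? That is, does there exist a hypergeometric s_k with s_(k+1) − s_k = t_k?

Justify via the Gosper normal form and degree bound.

The ratio is k + 2.
Take A(k)=k + 2, B(k)=1, C(k)=1.
Key eq: (k + 2)·f(k+1) = (1)·f(k) + (1).
Degrees (1,0,0) ⇒ d ≤ -1.
d = -1 < 0 ⇒ no nonzero polynomial f; not summable.

No — negative degree bound, so no certificate f.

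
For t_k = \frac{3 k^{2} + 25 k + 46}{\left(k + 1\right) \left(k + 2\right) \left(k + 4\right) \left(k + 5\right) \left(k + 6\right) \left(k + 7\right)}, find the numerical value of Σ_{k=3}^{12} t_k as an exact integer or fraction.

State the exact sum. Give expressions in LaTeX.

Compute t_(k+1)/t_k: get (k + 1)*(k + 4)*(25*k + 3*(k + 1)**2 + 71)/((k + 3)*(k + 8)*(3*k**2 + 25*k + 46)).
So A=k + 1 and B=k + 8, with C=k**3 + 34*k**2/3 + 121*k/3 + 46.
Set up (k + 1)·f(k+1) − (k + 7)·f(k) − (k**3 + 34*k**2/3 + 121*k/3 + 46) = 0.
Degrees (1,1,3) ⇒ d ≤ 6.
Coefficient equations give f(k) = k*(k + 2)*(k + 3)*(k + 5)*(k**2 + 11*k + 34)/72.
So s_k = (B(k−1)f/C)·t_k = (k*(k + 2)*(k + 5)*(k + 7)*(k**2 + 11*k + 34)/(24*(3*k**2 + 25*k + 46)))·t_k = k*(k**2 + 11*k + 34)/(24*(k**3 + 11*k**2 + 34*k + 24)).
Verify: (3*k**2 + 25*k + 46)/(k**6 + 25*k**5 + 247*k**4 + 1219*k**3 + 3112*k**2 + 3796*k + 1680) matches t_k.
Sum = s_(13) − s_(3); s_(13) = 2249/54264, s_(3) = 19/504 ⇒ 305/81396.

Σ = 305/81396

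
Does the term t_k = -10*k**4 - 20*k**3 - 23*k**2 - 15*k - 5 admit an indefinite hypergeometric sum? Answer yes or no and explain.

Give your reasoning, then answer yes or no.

Yes. s_k = k*(-2*k**4 - k**2 - k - 1).

Compute t_(k+1)/t_k: get (10*k**4 + 60*k**3 + 143*k**2 + 161*k + 73)/(10*k**4 + 20*k**3 + 23*k**2 + 15*k + 5).
Gosper form: A/B · C(k+1)/C(k) with A=1, B=1, C=k**4 + 2*k**3 + 23*k**2/10 + 3*k/2 + 1/2.
Key eq: (1)·f(k+1) = (1)·f(k) + (k**4 + 2*k**3 + 23*k**2/10 + 3*k/2 + 1/2).
From deg A=0, deg B=0, deg C=4: d=5.
Solve for f: f(k) = k*(k**2 - k + 1)*(2*k**2 + 2*k + 1)/10 (degree 5 ≤ 5).
So s_k = (B(k−1)f/C)·t_k = (k*(k**2 - k + 1)*(2*k**2 + 2*k + 1)/(10*k**4 + 20*k**3 + 23*k**2 + 15*k + 5))·t_k = k*(-2*k**4 - k**2 - k - 1).
s_(k+1) − s_k = -10*k**4 - 20*k**3 - 23*k**2 - 15*k - 5 = t_k.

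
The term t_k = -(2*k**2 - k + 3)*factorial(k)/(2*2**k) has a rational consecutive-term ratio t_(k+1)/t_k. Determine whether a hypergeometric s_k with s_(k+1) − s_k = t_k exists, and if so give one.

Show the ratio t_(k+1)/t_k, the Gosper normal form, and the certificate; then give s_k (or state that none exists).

Ratio r(k) = (k + 1)*(-k + 2*(k + 1)**2 + 2)/(2*(2*k**2 - k + 3)).
Normal form (A,B,C) = (k/2 + 1/2, 1, k**2 - k/2 + 3/2).
Key eq: (k/2 + 1/2)·f(k+1) = (1)·f(k) + (k**2 - k/2 + 3/2).
From deg A=1, deg B=0, deg C=2: d=1.
Solving with deg f ≤ 1: f(k) = 2*k - 1.
So s_k = (B(k−1)f/C)·t_k = (2*(2*k - 1)/(2*k**2 - k + 3))·t_k = -(2*k - 1)*factorial(k)/2**k.
Check: Δs_k = -(2*k**2 - k + 3)*factorial(k)/(2*2**k). ✓

s_k = -(2*k - 1)*factorial(k)/2**k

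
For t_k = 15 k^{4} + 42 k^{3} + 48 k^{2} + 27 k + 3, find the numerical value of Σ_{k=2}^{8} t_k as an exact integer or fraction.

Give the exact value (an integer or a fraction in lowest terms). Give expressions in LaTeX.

Σ = 196665

t_(k+1)/t_k = (5*k**4 + 34*k**3 + 88*k**2 + 103*k + 45)/(5*k**4 + 14*k**3 + 16*k**2 + 9*k + 1).
Take A(k)=1, B(k)=1, C(k)=k**4 + 14*k**3/5 + 16*k**2/5 + 9*k/5 + 1/5.
f must satisfy (1)·f(k+1) − (1)·f(k) = k**4 + 14*k**3/5 + 16*k**2/5 + 9*k/5 + 1/5.
d = 5 from the (0,0,4) case.
Solve for f: f(k) = k*(k**4 + k**3 - 1)/5 (degree 5 ≤ 5).
Then R = B(k−1)f/C = k*(k**4 + k**3 - 1)/(5*k**4 + 14*k**3 + 16*k**2 + 9*k + 1), so s_k = R(k)·t_k = 3*k*(k**4 + k**3 - 1).
s_(k+1) − s_k = 15*k**4 + 42*k**3 + 48*k**2 + 27*k + 3 = t_k.
Sum = s_(9) − s_(2); s_(9) = 196803, s_(2) = 138 ⇒ 196665.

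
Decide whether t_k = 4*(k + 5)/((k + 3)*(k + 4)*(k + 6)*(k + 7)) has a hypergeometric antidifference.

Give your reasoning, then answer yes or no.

Yes. s_k = k*(k + 9)/(9*(k**2 + 9*k + 18)).

r(k) = (k + 3)*(k + 6)**2/((k + 5)**2*(k + 8)) after simplifying.
So A=k + 3 and B=k + 8, with C=k**2 + 10*k + 25.
Solve (k + 3)·f(k+1) − (k + 7)·f(k) = k**2 + 10*k + 25.
deg f ≤ 4 (via 1,1,2).
Coefficient equations give f(k) = k*(k + 4)*(k + 5)*(k + 9)/36.
Certificate R = B(k−1)f/C = k*(k + 4)*(k + 7)*(k + 9)/(36*(k + 5)) gives s_k = k*(k + 9)/(9*(k**2 + 9*k + 18)).
Verify: 4*(k + 5)/(k**4 + 20*k**3 + 145*k**2 + 450*k + 504) matches t_k.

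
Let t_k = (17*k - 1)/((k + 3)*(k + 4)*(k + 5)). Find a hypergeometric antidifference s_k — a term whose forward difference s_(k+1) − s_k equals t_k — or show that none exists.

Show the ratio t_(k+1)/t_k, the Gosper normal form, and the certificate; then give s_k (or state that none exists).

Compute t_(k+1)/t_k: get (k + 3)*(17*k + 16)/((k + 6)*(17*k - 1)).
A = k + 3, B = k + 6, C = k - 1/17.
Solve (k + 3)·f(k+1) − (k + 5)·f(k) = k - 1/17.
d = 2 from the (1,1,1) case.
A polynomial solution: f(k) = k*(25*k - 29)/204.
So s_k = (B(k−1)f/C)·t_k = (k*(k + 5)*(25*k - 29)/(12*(17*k - 1)))·t_k = k*(25*k - 29)/(12*(k + 3)*(k + 4)).
s_(k+1) − s_k = (17*k - 1)/(k**3 + 12*k**2 + 47*k + 60) = t_k.

s_k = k*(25*k - 29)/(12*(k + 3)*(k + 4))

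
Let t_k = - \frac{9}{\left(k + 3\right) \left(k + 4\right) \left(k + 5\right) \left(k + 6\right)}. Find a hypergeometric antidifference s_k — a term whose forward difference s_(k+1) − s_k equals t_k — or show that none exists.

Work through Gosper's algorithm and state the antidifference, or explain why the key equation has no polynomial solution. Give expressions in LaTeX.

Compute t_(k+1)/t_k: get (k + 3)/(k + 7).
Normal form (A,B,C) = (k + 3, k + 7, 1).
Solve (k + 3)·f(k+1) − (k + 6)·f(k) = 1.
d = 3 from the (1,1,0) case.
Match coefficients ⇒ f(k) = k*(k**2 + 12*k + 47)/180.
Get s_k = R·t_k = k*(-k**2 - 12*k - 47)/(20*(k + 3)*(k + 4)*(k + 5)) with R(k) = B(k−1)f(k)/C(k) = k*(k + 6)*(k**2 + 12*k + 47)/180.
Check: Δs_k = -9/(k**4 + 18*k**3 + 119*k**2 + 342*k + 360). ✓

s_k = \frac{k \left(- k^{2} - 12 k - 47\right)}{20 \left(k + 3\right) \left(k + 4\right) \left(k + 5\right)}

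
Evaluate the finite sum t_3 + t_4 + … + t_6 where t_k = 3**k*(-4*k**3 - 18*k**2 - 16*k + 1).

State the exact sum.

Σ = -1479276

r(k) = 3*(4*k**3 + 30*k**2 + 64*k + 37)/(4*k**3 + 18*k**2 + 16*k - 1) after simplifying.
A = 3, B = 1, C = k**3 + 9*k**2/2 + 4*k - 1/4.
Need (3)·f(k+1) − (1)·f(k) = k**3 + 9*k**2/2 + 4*k - 1/4.
Degrees (0,0,3) ⇒ d ≤ 3.
A polynomial solution: f(k) = (2*k**3 - k - 2)/4.
So s_k = (B(k−1)f/C)·t_k = ((2*k**3 - k - 2)/(4*k**3 + 18*k**2 + 16*k - 1))·t_k = 3**k*(-2*k**3 + k + 2).
s_(k+1) − s_k = 3**k*(-4*k**3 - 18*k**2 - 16*k + 1) = t_k.
Telescoping: Σ = s_(7) − s_(3) = -1480599 − (-1323) = -1479276.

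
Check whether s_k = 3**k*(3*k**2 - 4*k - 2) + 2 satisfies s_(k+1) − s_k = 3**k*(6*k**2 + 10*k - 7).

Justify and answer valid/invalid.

s_(k+1) = 3**(k + 1)*(-4*k + 3*(k + 1)**2 - 6) + 2
s_(k+1) − s_k = 3**k*(6*k**2 + 10*k - 7)
(s_(k+1) − s_k) − t_k = 0

Valid — Δs_k = t_k.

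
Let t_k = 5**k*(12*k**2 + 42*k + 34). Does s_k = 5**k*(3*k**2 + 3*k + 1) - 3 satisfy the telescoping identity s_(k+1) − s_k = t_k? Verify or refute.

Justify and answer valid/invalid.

valid; difference matches t_k

s_(k+1) = 5**(k + 1)*(3*k + 3*(k + 1)**2 + 4) - 3
s_(k+1) − s_k = 5**k*(12*k**2 + 42*k + 34)
(s_(k+1) − s_k) − t_k = 0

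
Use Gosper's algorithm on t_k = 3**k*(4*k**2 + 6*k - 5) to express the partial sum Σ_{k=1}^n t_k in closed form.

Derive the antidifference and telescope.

S(n) = 6*3**n*n**2 + 3*3**n*n - 6*3**n + 6

Ratio r(k) = 3*(4*k**2 + 14*k + 5)/(4*k**2 + 6*k - 5).
So A=3 and B=1, with C=k**2 + 3*k/2 - 5/4.
Set up (3)·f(k+1) − (1)·f(k) − (k**2 + 3*k/2 - 5/4) = 0.
Degrees (0,0,2) ⇒ d ≤ 2.
Coefficient equations give f(k) = (2*k**2 - 3*k - 1)/4.
Then R = B(k−1)f/C = (2*k**2 - 3*k - 1)/(4*k**2 + 6*k - 5), so s_k = R(k)·t_k = 3**k*(2*k**2 - 3*k - 1).
Verify: 3**k*(4*k**2 + 6*k - 5) matches t_k.
Evaluate: s_(n+1) = 3**(n + 1)*(2*n**2 + n - 2); subtract s_(1) = -6 ⇒ S(n) = 6*3**n*n**2 + 3*3**n*n - 6*3**n + 6.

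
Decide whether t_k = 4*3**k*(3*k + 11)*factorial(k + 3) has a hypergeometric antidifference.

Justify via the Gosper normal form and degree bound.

Yes. s_k = 4*3**k*factorial(k + 3).

Step 1: r(k) = 3*(k + 4)*(3*k + 14)/(3*k + 11).
So A=3*k + 12 and B=1, with C=k + 11/3.
Set up (3*k + 12)·f(k+1) − (1)·f(k) − (k + 11/3) = 0.
d = 0 from the (1,0,1) case.
Solve for f: f(k) = 1/3 (degree 0 ≤ 0).
Then R = B(k−1)f/C = 1/(3*k + 11), so s_k = R(k)·t_k = 4*3**k*factorial(k + 3).
s_(k+1) − s_k = 4*3**k*(3*k + 11)*factorial(k + 3) = t_k.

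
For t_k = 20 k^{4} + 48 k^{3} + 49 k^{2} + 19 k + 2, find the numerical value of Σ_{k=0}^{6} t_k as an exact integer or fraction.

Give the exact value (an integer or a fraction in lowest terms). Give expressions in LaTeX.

Σ = 71540

t_(k+1)/t_k = (20*k**4 + 128*k**3 + 313*k**2 + 341*k + 138)/(20*k**4 + 48*k**3 + 49*k**2 + 19*k + 2).
Factor: A=1; B=1; C=k**4 + 12*k**3/5 + 49*k**2/20 + 19*k/20 + 1/10.
Solve (1)·f(k+1) − (1)·f(k) = k**4 + 12*k**3/5 + 49*k**2/20 + 19*k/20 + 1/10.
Degrees (0,0,4) ⇒ d ≤ 5.
Solve for f: f(k) = k**2*(4*k**3 + 2*k**2 - k - 3)/20 (degree 5 ≤ 5).
Then R = B(k−1)f/C = k**2*(4*k**3 + 2*k**2 - k - 3)/((2*k + 1)*(10*k**3 + 19*k**2 + 15*k + 2)), so s_k = R(k)·t_k = k**2*(4*k**3 + 2*k**2 - k - 3).
Verify: 20*k**4 + 48*k**3 + 49*k**2 + 19*k + 2 matches t_k.
Telescoping: Σ = s_(7) − s_(0) = 71540 − (0) = 71540.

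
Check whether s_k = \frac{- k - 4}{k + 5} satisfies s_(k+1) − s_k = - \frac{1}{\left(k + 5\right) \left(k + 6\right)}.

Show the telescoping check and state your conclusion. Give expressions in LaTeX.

s_(k+1) = (-k - 5)/(k + 6)
s_(k+1) − s_k = -1/(k**2 + 11*k + 30)
(s_(k+1) − s_k) − t_k = 0

valid; difference matches t_k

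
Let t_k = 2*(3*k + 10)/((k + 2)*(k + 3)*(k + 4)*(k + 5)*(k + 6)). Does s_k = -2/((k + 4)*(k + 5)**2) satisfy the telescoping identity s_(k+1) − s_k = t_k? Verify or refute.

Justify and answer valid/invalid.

Invalid: residual 12*(-2*k**2 - 17*k - 34)/(k**7 + 31*k**6 + 405*k**5 + 2885*k**4 + 12074*k**3 + 29604*k**2 + 39240*k + 21600) ≠ 0.

s_(k+1) = -2/((k + 5)*(k + 6)**2)
s_(k+1) − s_k = 2*(3*k + 16)/(k**5 + 26*k**4 + 269*k**3 + 1384*k**2 + 3540*k + 3600)
(s_(k+1) − s_k) − t_k = 12*(-2*k**2 - 17*k - 34)/(k**7 + 31*k**6 + 405*k**5 + 2885*k**4 + 12074*k**3 + 29604*k**2 + 39240*k + 21600)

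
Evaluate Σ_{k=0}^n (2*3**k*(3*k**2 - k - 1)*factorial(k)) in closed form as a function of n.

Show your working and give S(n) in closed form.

S(n) = 6*3**n*n**2*factorial(n) - 6*3**n*factorial(n) + 4

r(k) = 3*(k + 1)*(k - 3*(k + 1)**2 + 2)/(-3*k**2 + k + 1) after simplifying.
A = 3*k + 3, B = 1, C = k**2 - k/3 - 1/3.
Need (3*k + 3)·f(k+1) − (1)·f(k) = k**2 - k/3 - 1/3.
Bound: deg f ≤ 1.
A polynomial solution: f(k) = (k - 2)/3.
Get s_k = R·t_k = 2*3**k*(k - 2)*factorial(k) with R(k) = B(k−1)f(k)/C(k) = (k - 2)/(3*k**2 - k - 1).
Check: Δs_k = 2*3**k*(3*k**2 - k - 1)*factorial(k). ✓
s_(n+1) = 6*3**n*(n - 1)*factorial(n + 1) and s_(0) = -4, so S(n) = 6*3**n*n**2*factorial(n) - 6*3**n*factorial(n) + 4.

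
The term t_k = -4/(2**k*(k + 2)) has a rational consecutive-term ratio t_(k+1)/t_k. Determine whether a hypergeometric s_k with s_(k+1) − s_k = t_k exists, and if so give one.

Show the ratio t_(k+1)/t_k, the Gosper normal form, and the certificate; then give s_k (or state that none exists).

none — t_k is not Gosper-summable

r(k) = (k + 2)/(2*(k + 3)) after simplifying.
A = k/2 + 1, B = k + 3, C = 1.
Solve (k/2 + 1)·f(k+1) − (k + 2)·f(k) = 1.
Degrees (1,1,0) ⇒ d ≤ -1.
deg f ≤ -1 is impossible — no certificate.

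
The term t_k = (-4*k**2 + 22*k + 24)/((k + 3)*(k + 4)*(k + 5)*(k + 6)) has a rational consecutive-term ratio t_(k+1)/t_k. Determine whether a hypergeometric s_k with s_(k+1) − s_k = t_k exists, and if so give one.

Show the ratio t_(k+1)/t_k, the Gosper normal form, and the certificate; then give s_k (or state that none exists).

s_k = k*(k**2 + 252*k + 227)/(60*(k + 3)*(k + 4)*(k + 5))

Ratio r(k) = (k + 3)*(11*k - 2*(k + 1)**2 + 23)/((k + 7)*(-2*k**2 + 11*k + 12)).
Take A(k)=k + 3, B(k)=k + 7, C(k)=k**2 - 11*k/2 - 6.
f must satisfy (k + 3)·f(k+1) − (k + 6)·f(k) = k**2 - 11*k/2 - 6.
deg f ≤ 3 (via 1,1,2).
Solving with deg f ≤ 3: f(k) = -k*(k**2 + 252*k + 227)/240.
So s_k = (B(k−1)f/C)·t_k = (-k*(k + 6)*(k**2 + 252*k + 227)/(120*(2*k**2 - 11*k - 12)))·t_k = k*(k**2 + 252*k + 227)/(60*(k + 3)*(k + 4)*(k + 5)).
Check: Δs_k = 2*(-2*k**2 + 11*k + 12)/(k**4 + 18*k**3 + 119*k**2 + 342*k + 360). ✓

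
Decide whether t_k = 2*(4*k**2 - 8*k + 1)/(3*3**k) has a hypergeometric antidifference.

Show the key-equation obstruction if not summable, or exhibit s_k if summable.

The ratio is (4*k**2 - 3)/(3*(4*k**2 - 8*k + 1)).
Take A(k)=1/3, B(k)=1, C(k)=k**2 - 2*k + 1/4.
Need (1/3)·f(k+1) − (1)·f(k) = k**2 - 2*k + 1/4.
d = 2 from the (0,0,2) case.
Solving with deg f ≤ 2: f(k) = -3*(2*k - 1)**2/8.
Get s_k = R·t_k = (-4*k**2 + 4*k - 1)/3**k with R(k) = B(k−1)f(k)/C(k) = -3*(2*k - 1)**2/(2*(4*k**2 - 8*k + 1)).
s_(k+1) − s_k = 2*(4*k**2 - 8*k + 1)/(3*3**k) = t_k.

Yes. s_k = (-4*k**2 + 4*k - 1)/3**k.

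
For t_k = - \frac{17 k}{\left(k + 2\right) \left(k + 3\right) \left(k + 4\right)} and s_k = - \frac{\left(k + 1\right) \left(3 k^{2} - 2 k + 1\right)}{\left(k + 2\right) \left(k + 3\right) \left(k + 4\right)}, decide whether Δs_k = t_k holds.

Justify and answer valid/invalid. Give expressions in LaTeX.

Invalid: residual \frac{3 \left(- 3 k^{2} + 19 k - 1\right)}{k^{4} + 14 k^{3} + 71 k^{2} + 154 k + 120} ≠ 0.

s_(k+1) = (k + 2)*(2*k - 3*(k + 1)**2 + 1)/((k + 3)*(k + 4)*(k + 5))
s_(k+1) − s_k = (-26*k**2 - 28*k - 3)/(k**4 + 14*k**3 + 71*k**2 + 154*k + 120)
(s_(k+1) − s_k) − t_k = 3*(-3*k**2 + 19*k - 1)/(k**4 + 14*k**3 + 71*k**2 + 154*k + 120)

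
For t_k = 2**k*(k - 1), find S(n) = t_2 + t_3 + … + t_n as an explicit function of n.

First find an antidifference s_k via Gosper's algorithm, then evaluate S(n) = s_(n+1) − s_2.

t_(k+1)/t_k = 2*k/(k - 1).
Take A(k)=2, B(k)=1, C(k)=k - 1.
Set up (2)·f(k+1) − (1)·f(k) − (k - 1) = 0.
Bound: deg f ≤ 1.
Coefficient equations give f(k) = k - 3.
Then R = B(k−1)f/C = (k - 3)/(k - 1), so s_k = R(k)·t_k = 2**k*(k - 3).
s_(k+1) − s_k = 2**k*(k - 1) = t_k.
Evaluate: s_(n+1) = 2**(n + 1)*(n - 2); subtract s_(2) = -4 ⇒ S(n) = 2*2**n*n - 4*2**n + 4.

S(n) = 2*2**n*n - 4*2**n + 4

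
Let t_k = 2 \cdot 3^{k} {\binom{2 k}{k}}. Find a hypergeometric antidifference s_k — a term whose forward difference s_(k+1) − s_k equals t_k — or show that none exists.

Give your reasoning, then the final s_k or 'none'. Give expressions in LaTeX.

Step 1: r(k) = 6*(2*k + 1)/(k + 1).
Factor: A=12*k + 6; B=k + 1; C=1.
Key eq: (12*k + 6)·f(k+1) = (k)·f(k) + (1).
Degrees (1,1,0) ⇒ d ≤ -1.
d = -1 < 0 ⇒ no nonzero polynomial f; not summable.

no hypergeometric antidifference exists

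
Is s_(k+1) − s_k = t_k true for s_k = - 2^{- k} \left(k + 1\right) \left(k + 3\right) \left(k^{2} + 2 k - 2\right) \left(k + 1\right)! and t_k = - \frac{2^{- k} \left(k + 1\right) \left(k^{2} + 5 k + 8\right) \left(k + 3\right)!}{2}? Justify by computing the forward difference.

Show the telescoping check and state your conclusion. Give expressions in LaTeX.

s_(k+1) = -(k + 2)*(k + 4)*(k**2 + 4*k + 1)*factorial(k + 2)/(2*2**k)
s_(k+1) − s_k = -(k**5 + 10*k**4 + 41*k**3 + 86*k**2 + 88*k + 28)*factorial(k + 1)/(2*2**k)
(s_(k+1) − s_k) − t_k = (k**4 + 8*k**3 + 23*k**2 + 30*k + 20)*factorial(k + 1)/(2*2**k)

Invalid: residual \frac{2^{- k} \left(k^{4} + 8 k^{3} + 23 k^{2} + 30 k + 20\right) \left(k + 1\right)!}{2} ≠ 0.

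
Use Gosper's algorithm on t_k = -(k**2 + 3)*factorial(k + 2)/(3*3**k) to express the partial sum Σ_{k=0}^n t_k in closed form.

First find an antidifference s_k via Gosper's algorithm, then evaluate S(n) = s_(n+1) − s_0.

t_(k+1)/t_k = (k + 3)*((k + 1)**2 + 3)/(3*(k**2 + 3)).
So A=k/3 + 1 and B=1, with C=k**2 + 3.
Solve (k/3 + 1)·f(k+1) − (1)·f(k) = k**2 + 3.
Bound: deg f ≤ 1.
Solving with deg f ≤ 1: f(k) = 3*(k - 1).
R(k) = B(k−1)·f(k)/C(k) = 3*(k - 1)/(k**2 + 3); s_k = R·t_k = -(k - 1)*factorial(k + 2)/3**k.
Check: Δs_k = -(k**2 + 3)*factorial(k + 2)/(3*3**k). ✓
s_(n+1) = -3**(-n - 1)*n*factorial(n + 3) and s_(0) = 2, so S(n) = -2 - n*factorial(n + 3)/(3*3**n).

S(n) = -2 - n*factorial(n + 3)/(3*3**n)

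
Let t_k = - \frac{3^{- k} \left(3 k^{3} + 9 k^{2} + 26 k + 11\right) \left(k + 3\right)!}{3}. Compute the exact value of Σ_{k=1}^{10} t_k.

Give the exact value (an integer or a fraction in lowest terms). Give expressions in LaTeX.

Ratio r(k) = (3*k**4 + 30*k**3 + 125*k**2 + 261*k + 196)/(3*(3*k**3 + 9*k**2 + 26*k + 11)).
A = k/3 + 4/3, B = 1, C = k**3 + 3*k**2 + 26*k/3 + 11/3.
Solve (k/3 + 4/3)·f(k+1) − (1)·f(k) = k**3 + 3*k**2 + 26*k/3 + 11/3.
Bound: deg f ≤ 2.
Solving with deg f ≤ 2: f(k) = 3*k**2 - 1.
Certificate R = B(k−1)f/C = 3*(3*k**2 - 1)/(3*k**3 + 9*k**2 + 26*k + 11) gives s_k = -(3*k**2 - 1)*factorial(k + 3)/3**k.
Verify: -(3*k**3 + 9*k**2 + 26*k + 11)*factorial(k + 3)/(3*3**k) matches t_k.
Evaluate s at k=11 and k=1: -129870540800/729 and -16; difference -129870529136/729.

Σ = -129870529136/729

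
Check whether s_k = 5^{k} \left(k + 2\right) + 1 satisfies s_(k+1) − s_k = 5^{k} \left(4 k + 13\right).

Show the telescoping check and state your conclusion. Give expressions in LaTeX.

Valid — Δs_k = t_k.

s_(k+1) = 5**(k + 1)*(k + 3) + 1
s_(k+1) − s_k = 5**k*(4*k + 13)
(s_(k+1) − s_k) − t_k = 0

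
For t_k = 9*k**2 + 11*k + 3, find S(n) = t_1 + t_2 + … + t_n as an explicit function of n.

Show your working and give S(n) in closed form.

Step 1: r(k) = (9*k**2 + 29*k + 23)/(9*k**2 + 11*k + 3).
Take A(k)=1, B(k)=1, C(k)=k**2 + 11*k/9 + 1/3.
Solve (1)·f(k+1) − (1)·f(k) = k**2 + 11*k/9 + 1/3.
Degrees (0,0,2) ⇒ d ≤ 3.
Solve for f: f(k) = k*(3*k**2 + k - 1)/9 (degree 3 ≤ 3).
Get s_k = R·t_k = k*(3*k**2 + k - 1) with R(k) = B(k−1)f(k)/C(k) = k*(3*k**2 + k - 1)/(9*k**2 + 11*k + 3).
Verify: 9*k**2 + 11*k + 3 matches t_k.
Σ_(k=1)^n t_k = s_(n+1) − s_(1) = (3*n**3 + 10*n**2 + 10*n + 3) − (3), i.e. n*(3*n**2 + 10*n + 10).

S(n) = n*(3*n**2 + 10*n + 10)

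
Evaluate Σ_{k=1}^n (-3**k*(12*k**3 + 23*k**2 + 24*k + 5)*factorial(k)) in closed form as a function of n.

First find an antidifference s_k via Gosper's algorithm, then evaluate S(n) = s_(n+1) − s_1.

S(n) = -12*3**n*n**3*factorial(n) - 27*3**n*n**2*factorial(n) - 21*3**n*n*factorial(n) - 6*3**n*factorial(n) + 6

The ratio is 3*(12*k**4 + 71*k**3 + 165*k**2 + 170*k + 64)/(12*k**3 + 23*k**2 + 24*k + 5).
Normal form (A,B,C) = (3*k + 3, 1, k**3 + 23*k**2/12 + 2*k + 5/12).
f must satisfy (3*k + 3)·f(k+1) − (1)·f(k) = k**3 + 23*k**2/12 + 2*k + 5/12.
deg f ≤ 2 (via 1,0,3).
A polynomial solution: f(k) = (4*k**2 - 3*k + 1)/12.
R(k) = B(k−1)·f(k)/C(k) = (4*k**2 - 3*k + 1)/(12*k**3 + 23*k**2 + 24*k + 5); s_k = R·t_k = -3**k*(4*k**2 - 3*k + 1)*factorial(k).
Verify: -3**k*(12*k**3 + 23*k**2 + 24*k + 5)*factorial(k) matches t_k.
Evaluate: s_(n+1) = -3**(n + 1)*(4*n**2 + 5*n + 2)*factorial(n + 1); subtract s_(1) = -6 ⇒ S(n) = -12*3**n*n**3*factorial(n) - 27*3**n*n**2*factorial(n) - 21*3**n*n*factorial(n) - 6*3**n*factorial(n) + 6.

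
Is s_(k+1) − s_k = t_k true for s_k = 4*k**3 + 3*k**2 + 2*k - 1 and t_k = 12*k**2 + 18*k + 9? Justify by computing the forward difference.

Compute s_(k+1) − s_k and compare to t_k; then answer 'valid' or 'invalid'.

Valid — Δs_k = t_k.

s_(k+1) = 4*k**3 + 15*k**2 + 20*k + 8
s_(k+1) − s_k = 12*k**2 + 18*k + 9
(s_(k+1) − s_k) − t_k = 0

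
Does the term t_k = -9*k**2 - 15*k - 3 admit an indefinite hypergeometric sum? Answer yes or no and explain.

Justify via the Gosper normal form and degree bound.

r(k) = (3*k**2 + 11*k + 9)/(3*k**2 + 5*k + 1) after simplifying.
Take A(k)=1, B(k)=1, C(k)=k**2 + 5*k/3 + 1/3.
Set up (1)·f(k+1) − (1)·f(k) − (k**2 + 5*k/3 + 1/3) = 0.
From deg A=0, deg B=0, deg C=2: d=3.
Match coefficients ⇒ f(k) = k*(k**2 + k - 1)/3.
So s_k = (B(k−1)f/C)·t_k = (k*(k**2 + k - 1)/(3*k**2 + 5*k + 1))·t_k = 3*k*(-k**2 - k + 1).
s_(k+1) − s_k = -9*k**2 - 15*k - 3 = t_k.

Yes. s_k = 3*k*(-k**2 - k + 1).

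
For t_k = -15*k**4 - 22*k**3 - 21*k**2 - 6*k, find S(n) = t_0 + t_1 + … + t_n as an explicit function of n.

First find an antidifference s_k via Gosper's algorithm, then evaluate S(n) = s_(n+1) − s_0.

Step 1: r(k) = (15*k**4 + 82*k**3 + 177*k**2 + 174*k + 64)/(k*(15*k**3 + 22*k**2 + 21*k + 6)).
So A=1 and B=1, with C=k**4 + 22*k**3/15 + 7*k**2/5 + 2*k/5.
f must satisfy (1)·f(k+1) − (1)·f(k) = k**4 + 22*k**3/15 + 7*k**2/5 + 2*k/5.
Bound: deg f ≤ 5.
A polynomial solution: f(k) = k**2*(k - 1)*(3*k**2 + k + 2)/15.
Then R = B(k−1)f/C = k*(k - 1)*(3*k**2 + k + 2)/(15*k**3 + 22*k**2 + 21*k + 6), so s_k = R(k)·t_k = k**2*(-3*k**3 + 2*k**2 - k + 2).
s_(k+1) − s_k = k*(-15*k**3 - 22*k**2 - 21*k - 6) = t_k.
Telescope: S(n) = s_(n+1) − s_(0) = n*(-3*n**4 - 13*n**3 - 23*n**2 - 19*n - 6) − (0) = n*(-3*n**4 - 13*n**3 - 23*n**2 - 19*n - 6).

S(n) = n*(-3*n**4 - 13*n**3 - 23*n**2 - 19*n - 6)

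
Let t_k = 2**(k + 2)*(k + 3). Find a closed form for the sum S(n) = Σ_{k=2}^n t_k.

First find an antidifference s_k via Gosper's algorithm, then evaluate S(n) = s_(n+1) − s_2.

r(k) = 2*(k + 4)/(k + 3) after simplifying.
So A=2 and B=1, with C=k + 3.
Need (2)·f(k+1) − (1)·f(k) = k + 3.
Degrees (0,0,1) ⇒ d ≤ 1.
Solving with deg f ≤ 1: f(k) = k + 1.
Then R = B(k−1)f/C = (k + 1)/(k + 3), so s_k = R(k)·t_k = 2**(k + 2)*(k + 1).
Check: Δs_k = 2**(k + 2)*(k + 3). ✓
Σ_(k=2)^n t_k = s_(n+1) − s_(2) = (2**(n + 3)*(n + 2)) − (48), i.e. 8*2**n*n + 16*2**n - 48.

S(n) = 8*2**n*n + 16*2**n - 48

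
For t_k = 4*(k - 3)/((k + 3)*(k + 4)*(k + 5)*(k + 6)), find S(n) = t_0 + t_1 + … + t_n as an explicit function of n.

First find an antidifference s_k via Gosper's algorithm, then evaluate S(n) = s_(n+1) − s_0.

S(n) = (-n**3 - 15*n**2 - 134*n - 120)/(30*(n**3 + 15*n**2 + 74*n + 120))

Ratio r(k) = (k - 2)*(k + 3)/((k - 3)*(k + 7)).
Factor: A=k + 3; B=k + 7; C=k - 3.
Set up (k + 3)·f(k+1) − (k + 6)·f(k) − (k - 3) = 0.
Degrees (1,1,1) ⇒ d ≤ 3.
Coefficient equations give f(k) = -k*(k**2 + 12*k + 107)/120.
So s_k = (B(k−1)f/C)·t_k = (-k*(k + 6)*(k**2 + 12*k + 107)/(120*(k - 3)))·t_k = k*(-k**2 - 12*k - 107)/(30*(k + 3)*(k + 4)*(k + 5)).
Verify: 4*(k - 3)/(k**4 + 18*k**3 + 119*k**2 + 342*k + 360) matches t_k.
Evaluate: s_(n+1) = (-n**3 - 15*n**2 - 134*n - 120)/(30*(n**3 + 15*n**2 + 74*n + 120)); subtract s_(0) = 0 ⇒ S(n) = (-n**3 - 15*n**2 - 134*n - 120)/(30*(n**3 + 15*n**2 + 74*n + 120)).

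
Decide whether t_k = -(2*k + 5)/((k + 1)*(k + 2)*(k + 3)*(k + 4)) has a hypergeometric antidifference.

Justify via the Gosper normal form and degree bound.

t_(k+1)/t_k = (k + 1)*(2*k + 7)/((k + 5)*(2*k + 5)).
Factor: A=k + 1; B=k + 5; C=k + 5/2.
f must satisfy (k + 1)·f(k+1) − (k + 4)·f(k) = k + 5/2.
deg f ≤ 3 (via 1,1,1).
Solve for f: f(k) = k*(k + 2)*(k + 4)/6 (degree 3 ≤ 3).
Then R = B(k−1)f/C = k*(k + 2)*(k + 4)**2/(3*(2*k + 5)), so s_k = R(k)·t_k = k*(-k - 4)/(3*(k**2 + 4*k + 3)).
Verify: (-2*k - 5)/(k**4 + 10*k**3 + 35*k**2 + 50*k + 24) matches t_k.

Yes. s_k = k*(-k - 4)/(3*(k**2 + 4*k + 3)).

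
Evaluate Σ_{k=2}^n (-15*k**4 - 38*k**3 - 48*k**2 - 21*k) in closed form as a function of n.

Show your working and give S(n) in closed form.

Compute t_(k+1)/t_k: get (15*k**4 + 98*k**3 + 252*k**2 + 291*k + 122)/(k*(15*k**3 + 38*k**2 + 48*k + 21)).
A = 1, B = 1, C = k**4 + 38*k**3/15 + 16*k**2/5 + 7*k/5.
f must satisfy (1)·f(k+1) − (1)·f(k) = k**4 + 38*k**3/15 + 16*k**2/5 + 7*k/5.
Degrees (0,0,4) ⇒ d ≤ 5.
Solving with deg f ≤ 5: f(k) = k*(k - 1)*(3*k**3 + 5*k**2 + 7*k + 3)/15.
Get s_k = R·t_k = k*(-3*k**4 - 2*k**3 - 2*k**2 + 4*k + 3) with R(k) = B(k−1)f(k)/C(k) = (k - 1)*(3*k**3 + 5*k**2 + 7*k + 3)/(15*k**3 + 38*k**2 + 48*k + 21).
Check: Δs_k = k*(-15*k**3 - 38*k**2 - 48*k - 21). ✓
s_(n+1) = n*(-3*n**4 - 17*n**3 - 40*n**2 - 44*n - 18) and s_(2) = -122, so S(n) = -3*n**5 - 17*n**4 - 40*n**3 - 44*n**2 - 18*n + 122.

S(n) = -3*n**5 - 17*n**4 - 40*n**3 - 44*n**2 - 18*n + 122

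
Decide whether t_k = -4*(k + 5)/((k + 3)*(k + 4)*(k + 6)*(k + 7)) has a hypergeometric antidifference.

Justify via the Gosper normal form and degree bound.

Yes. s_k = k*(-k - 9)/(9*(k**2 + 9*k + 18)).

The ratio is (k + 3)*(k + 6)**2/((k + 5)**2*(k + 8)).
Factor: A=k + 3; B=k + 8; C=k**2 + 10*k + 25.
Need (k + 3)·f(k+1) − (k + 7)·f(k) = k**2 + 10*k + 25.
Bound: deg f ≤ 4.
A polynomial solution: f(k) = k*(k + 4)*(k + 5)*(k + 9)/36.
Certificate R = B(k−1)f/C = k*(k + 4)*(k + 7)*(k + 9)/(36*(k + 5)) gives s_k = k*(-k - 9)/(9*(k**2 + 9*k + 18)).
Verify: 4*(-k - 5)/(k**4 + 20*k**3 + 145*k**2 + 450*k + 504) matches t_k.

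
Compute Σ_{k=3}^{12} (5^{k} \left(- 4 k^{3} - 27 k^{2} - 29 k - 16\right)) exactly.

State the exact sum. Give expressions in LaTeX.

Σ = -3242187494250

Compute t_(k+1)/t_k: get 5*(4*k**3 + 39*k**2 + 95*k + 76)/(4*k**3 + 27*k**2 + 29*k + 16).
A = 5, B = 1, C = k**3 + 27*k**2/4 + 29*k/4 + 4.
Solve (5)·f(k+1) − (1)·f(k) = k**3 + 27*k**2/4 + 29*k/4 + 4.
Bound: deg f ≤ 3.
Match coefficients ⇒ f(k) = (k**3 + 3*k**2 - 4*k + 4)/4.
So s_k = (B(k−1)f/C)·t_k = ((k**3 + 3*k**2 - 4*k + 4)/(4*k**3 + 27*k**2 + 29*k + 16))·t_k = 5**k*(-k**3 - 3*k**2 + 4*k - 4).
s_(k+1) − s_k = 5**k*(-4*k**3 - 27*k**2 - 29*k - 16) = t_k.
Σ_(k=3)^(12) t_k = s_(13) − s_(3) = -3242187500000 − (-5750) = -3242187494250.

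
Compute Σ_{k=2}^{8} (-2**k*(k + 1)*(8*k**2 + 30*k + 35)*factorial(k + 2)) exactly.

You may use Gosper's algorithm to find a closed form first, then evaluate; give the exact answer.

Ratio r(k) = 2*(k + 2)*(k + 3)*(30*k + 8*(k + 1)**2 + 65)/((k + 1)*(8*k**2 + 30*k + 35)).
Factor: A=2*k + 6; B=1; C=k**3 + 19*k**2/4 + 65*k/8 + 35/8.
Solve (2*k + 6)·f(k+1) − (1)·f(k) = k**3 + 19*k**2/4 + 65*k/8 + 35/8.
From deg A=1, deg B=0, deg C=3: d=2.
A polynomial solution: f(k) = (4*k**2 + k + 1)/8.
Certificate R = B(k−1)f/C = (4*k**2 + k + 1)/((k + 1)*(8*k**2 + 30*k + 35)) gives s_k = -2**k*(4*k**2 + k + 1)*factorial(k + 2).
Verify: -2**k*(k + 1)*(8*k**2 + 30*k + 35)*factorial(k + 2) matches t_k.
Evaluate s at k=9 and k=2: -6826092134400 and -1824; difference -6826092132576.

Σ = -6826092132576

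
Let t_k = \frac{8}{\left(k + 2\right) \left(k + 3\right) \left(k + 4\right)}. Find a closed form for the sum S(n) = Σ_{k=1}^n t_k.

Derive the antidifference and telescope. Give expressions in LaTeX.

Step 1: r(k) = (k + 2)/(k + 5).
Gosper form: A/B · C(k+1)/C(k) with A=k + 2, B=k + 5, C=1.
Solve (k + 2)·f(k+1) − (k + 4)·f(k) = 1.
d = 2 from the (1,1,0) case.
Match coefficients ⇒ f(k) = k*(k + 5)/12.
Then R = B(k−1)f/C = k*(k + 4)*(k + 5)/12, so s_k = R(k)·t_k = 2*k*(k + 5)/(3*(k + 2)*(k + 3)).
Verify: 8/(k**3 + 9*k**2 + 26*k + 24) matches t_k.
Evaluate: s_(n+1) = 2*(n**2 + 7*n + 6)/(3*(n**2 + 7*n + 12)); subtract s_(1) = 1/3 ⇒ S(n) = n*(n + 7)/(3*(n**2 + 7*n + 12)).

S(n) = \frac{n \left(n + 7\right)}{3 \left(n^{2} + 7 n + 12\right)}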